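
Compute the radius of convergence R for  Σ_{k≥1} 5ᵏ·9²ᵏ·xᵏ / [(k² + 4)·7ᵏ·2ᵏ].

R = 14/405

The ratio of consecutive coefficients is [(k² + 4)/((k+1)² + 4)] · 5·81/(7·2) → 405/14.
Thus R = 1/(405/14) = 14/405.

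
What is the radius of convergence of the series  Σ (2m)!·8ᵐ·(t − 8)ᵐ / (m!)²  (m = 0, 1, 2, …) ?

R = 1/32

By the ratio test, |a_{m+1}/a_m| = (2m+1)·(2m+2)/(m+1)² · 8 → 32.
Hence the series converges for |t − 8| < 1/(32) = 1/32, so the radius of convergence is 1/32.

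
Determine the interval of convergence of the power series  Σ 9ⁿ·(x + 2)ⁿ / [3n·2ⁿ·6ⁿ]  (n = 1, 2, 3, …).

[-10/3, -2/3)

The ratio of consecutive coefficients is [3n/3(n+1)] · 9/(2·6) → 3/4.
Thus R = 1/(3/4) = 4/3.
Endpoint x = -2/3: the terms are asymptotic to a nonzero constant times 1/n, so the series diverges by limit comparison with Σ 1/n.
When x = -10/3, convergence follows from the alternating series test (terms decrease monotonically to 0).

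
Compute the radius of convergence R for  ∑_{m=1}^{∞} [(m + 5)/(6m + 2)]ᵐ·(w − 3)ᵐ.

By the Cauchy root test, |a_m|^(1/m) = (m + 5)/(6m + 2) → 1/6.
Thus R = 1/(1/6) = 6.

R = 6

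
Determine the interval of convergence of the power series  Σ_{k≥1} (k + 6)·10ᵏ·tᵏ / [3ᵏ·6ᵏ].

(-9/5, 9/5)

By the ratio test, |a_{k+1}/a_k| = [((k+1) + 6)/(k + 6)] · 10/(3·6) → 5/9.
Hence the series converges for |t| < 1/(5/9) = 9/5, so the radius of convergence is 9/5.
At t = 9/5: the terms have absolute value of order k, which does not tend to 0, so the series diverges by the divergence test.
When t = -9/5, the k-th term does not approach 0; divergence by the term test.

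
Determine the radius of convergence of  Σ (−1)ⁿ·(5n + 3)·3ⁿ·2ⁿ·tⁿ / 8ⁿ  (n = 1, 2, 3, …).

R = 4/3

The ratio of consecutive coefficients is [(5(n+1) + 3)/(5n + 3)] · 3·2/8 → 3/4.
The series converges when 3/4 · |t| < 1, giving R = 4/3.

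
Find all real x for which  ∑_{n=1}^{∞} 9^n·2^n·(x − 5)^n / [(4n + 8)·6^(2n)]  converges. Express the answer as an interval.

[3, 7)

By the ratio test, |a_{n+1}/a_n| = [(4n + 8)/(4(n+1) + 8)] · 9·2/36 → 1/2.
Thus R = 1/(1/2) = 2.
Endpoint x = 7: the terms behave like c/n; limit comparison with the harmonic series gives divergence.
At x = 3: convergence follows from the alternating series test (terms decrease monotonically to 0).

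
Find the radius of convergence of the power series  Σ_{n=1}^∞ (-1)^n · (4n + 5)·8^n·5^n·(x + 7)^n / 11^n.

R = 11/40

By the ratio test, |a_{n+1}/a_n| = [(4(n+1) + 5)/(4n + 5)] · 8·5/11 → 40/11.
Thus R = 1/(40/11) = 11/40.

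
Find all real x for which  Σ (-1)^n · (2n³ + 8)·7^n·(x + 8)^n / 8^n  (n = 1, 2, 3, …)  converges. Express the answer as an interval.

Apply the ratio test: |a_{n+1}| / |a_n| = [(2(n+1)³ + 8)/(2n³ + 8)] · 7/8, which tends to 7/8 as n → ∞.
Hence the series converges for |x + 8| < 1/(7/8) = 8/7, so the radius of convergence is 8/7.
When x = -48/7, the terms do not tend to 0, so the series diverges.
Check x = -64/7: the n-th term does not approach 0; divergence by the term test.

(-64/7, -48/7)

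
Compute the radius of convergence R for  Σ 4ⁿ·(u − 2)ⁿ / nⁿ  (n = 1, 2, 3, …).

R = ∞

By the Cauchy root test, |a_n|^(1/n) = 4/n → 0.
Since the n-th root of |a_n| tends to 0, the series converges for all real u; R = ∞.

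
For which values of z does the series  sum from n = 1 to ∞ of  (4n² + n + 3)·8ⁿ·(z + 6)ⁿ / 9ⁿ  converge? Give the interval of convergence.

(-57/8, -39/8)

The ratio of consecutive coefficients is [(4(n+1)² + (n+1) + 3)/(4n² + n + 3)] · 8/9 → 8/9.
Convergence for |z + 6| · 8/9 < 1, i.e. |z + 6| < 9/8. So R = 9/8.
When z = -39/8, the terms have absolute value of order n², which does not tend to 0, so the series diverges by the divergence test.
At z = -57/8: the terms have absolute value of order n², which does not tend to 0, so the series diverges by the divergence test.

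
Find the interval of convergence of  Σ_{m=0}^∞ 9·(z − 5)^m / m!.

By the ratio test, |a_{m+1}/a_m| = 9/9 · 1/(m+1) → 0.
The ratio tends to 0 regardless of z, hence R = ∞.

(−∞, ∞)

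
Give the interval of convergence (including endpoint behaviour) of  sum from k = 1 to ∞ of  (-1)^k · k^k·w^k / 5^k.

{0}

By the Cauchy root test, |a_k|^(1/k) = k/5 → ∞.
Since the k-th root of |a_k| is unbounded, the series converges only at w = 0; R = 0.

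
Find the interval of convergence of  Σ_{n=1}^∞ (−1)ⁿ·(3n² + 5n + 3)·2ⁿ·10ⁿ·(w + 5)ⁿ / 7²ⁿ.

Apply the ratio test: |a_{n+1}| / |a_n| = [(3(n+1)² + 5(n+1) + 3)/(3n² + 5n + 3)] · 2·10/49, which tends to 20/49 as n → ∞.
Convergence for |w + 5| · 20/49 < 1, i.e. |w + 5| < 49/20. So R = 49/20.
Endpoint w = -51/20: the n-th term does not approach 0; divergence by the term test.
Endpoint w = -149/20: the terms do not tend to 0, so the series diverges.

(-149/20, -51/20)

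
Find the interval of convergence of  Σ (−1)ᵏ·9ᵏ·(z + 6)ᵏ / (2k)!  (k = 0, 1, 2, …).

By the ratio test, |a_{k+1}/a_k| = 9 · 1/[(2k+1)·(2k+2)] → 0.
Since the limit is 0 < 1 for every z, the series converges on all of ℝ and R = ∞.

(−∞, ∞)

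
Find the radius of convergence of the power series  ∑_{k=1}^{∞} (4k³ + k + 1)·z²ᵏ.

Ratio test: |a_{k+1}/a_k| = (4(k+1)³ + (k+1) + 1)/(4k³ + k + 1) → 1 as k → ∞.
Successive powers of z differ by 2, so the series converges when |z|² · 1 < 1, i.e. |z| < √(1) = 1. So R = 1.

R = 1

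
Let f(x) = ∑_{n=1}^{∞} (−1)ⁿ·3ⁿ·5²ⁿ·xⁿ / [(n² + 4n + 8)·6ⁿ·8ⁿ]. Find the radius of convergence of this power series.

The ratio of consecutive coefficients is [(n² + 4n + 8)/((n+1)² + 4(n+1) + 8)] · 3·25/(6·8) → 25/16.
The series converges when 25/16 · |x| < 1, giving R = 16/25.

R = 16/25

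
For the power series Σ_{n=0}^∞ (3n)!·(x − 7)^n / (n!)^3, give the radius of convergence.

R = 1/27

By the ratio test, |a_{n+1}/a_n| = (3n+1)·(3n+2)·(3n+3)/(n+1)³ → 27.
Thus R = 1/(27) = 1/27.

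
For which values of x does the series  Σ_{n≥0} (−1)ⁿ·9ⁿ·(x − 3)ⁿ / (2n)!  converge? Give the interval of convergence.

By the ratio test, |a_{n+1}/a_n| = 9 · 1/[(2n+1)·(2n+2)] → 0.
The limit is 0, so the series converges for all x; R = ∞.

(−∞, ∞)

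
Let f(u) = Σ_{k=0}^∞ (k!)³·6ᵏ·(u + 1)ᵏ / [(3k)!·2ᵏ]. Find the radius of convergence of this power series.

Ratio test: |a_{k+1}/a_k| = (k+1)³/[(3k+1)·(3k+2)·(3k+3)] · 6/2 → 1/9 as k → ∞.
Thus R = 1/(1/9) = 9.

R = 9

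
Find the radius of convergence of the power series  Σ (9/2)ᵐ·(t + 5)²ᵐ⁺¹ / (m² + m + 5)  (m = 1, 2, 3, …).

R = √2/3

Ratio test: |a_{m+1}/a_m| = [(m² + m + 5)/((m+1)² + (m+1) + 5)] · 9/2 → 9/2 as m → ∞.
Successive powers of (t + 5) differ by 2, so the series converges when |t + 5|² · 9/2 < 1, i.e. |t + 5| < √(2/9). So R = √2/3.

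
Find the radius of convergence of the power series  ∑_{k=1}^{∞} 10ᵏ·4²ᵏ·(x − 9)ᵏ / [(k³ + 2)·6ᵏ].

R = 3/80

Apply the ratio test: |a_{k+1}| / |a_k| = [(k³ + 2)/((k+1)³ + 2)] · 10·16/6, which tends to 80/3 as k → ∞.
Thus R = 1/(80/3) = 3/80.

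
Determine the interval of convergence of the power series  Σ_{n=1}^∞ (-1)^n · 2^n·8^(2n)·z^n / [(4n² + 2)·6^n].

The ratio of consecutive coefficients is [(4n² + 2)/(4(n+1)² + 2)] · 2·64/6 → 64/3.
Thus R = 1/(64/3) = 3/64.
Endpoint z = 3/64: the series is dominated by a constant times Σ 1/n², which converges (p = 2 > 1).
Check z = -3/64: absolute convergence follows by limit comparison with Σ 1/n².

[-3/64, 3/64]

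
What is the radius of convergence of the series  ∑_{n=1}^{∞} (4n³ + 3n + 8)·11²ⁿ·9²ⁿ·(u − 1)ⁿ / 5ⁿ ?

R = 5/9801

Ratio test: |a_{n+1}/a_n| = [(4(n+1)³ + 3(n+1) + 8)/(4n³ + 3n + 8)] · 121·81/5 → 9801/5 as n → ∞.
Hence the series converges for |u − 1| < 1/(9801/5) = 5/9801, so the radius of convergence is 5/9801.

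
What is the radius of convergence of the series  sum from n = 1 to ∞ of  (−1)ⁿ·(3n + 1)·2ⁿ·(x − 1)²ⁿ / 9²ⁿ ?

R = 9√2/2

The ratio of consecutive coefficients is [(3(n+1) + 1)/(3n + 1)] · 2/81 → 2/81.
Since the exponent of (x − 1) increases by 2 each term, convergence requires |x − 1|² < 81/2, hence R = 9√2/2.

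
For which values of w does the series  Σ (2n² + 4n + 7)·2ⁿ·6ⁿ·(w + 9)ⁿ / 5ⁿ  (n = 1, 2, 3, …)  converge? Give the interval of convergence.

The ratio of consecutive coefficients is [(2(n+1)² + 4(n+1) + 7)/(2n² + 4n + 7)] · 2·6/5 → 12/5.
The series converges when 12/5 · |w + 9| < 1, giving R = 5/12.
When w = -103/12, the terms do not tend to 0, so the series diverges.
At w = -113/12: the terms do not tend to 0, so the series diverges.

(-113/12, -103/12)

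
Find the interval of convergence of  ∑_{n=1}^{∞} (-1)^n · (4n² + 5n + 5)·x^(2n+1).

The ratio of consecutive coefficients is (4(n+1)² + 5(n+1) + 5)/(4n² + 5n + 5) → 1.
Since the exponent of x increases by 2 each term, convergence requires |x|² < 1, hence R = 1.
Check x = 1: the n-th term does not approach 0; divergence by the term test.
At x = -1: the terms have absolute value of order n², which does not tend to 0, so the series diverges by the divergence test.

(-1, 1)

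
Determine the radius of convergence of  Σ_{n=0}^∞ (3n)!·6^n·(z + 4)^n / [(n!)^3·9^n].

By the ratio test, |a_{n+1}/a_n| = (3n+1)·(3n+2)·(3n+3)/(n+1)³ · 6/9 → 18.
Hence the series converges for |z + 4| < 1/(18) = 1/18, so the radius of convergence is 1/18.

R = 1/18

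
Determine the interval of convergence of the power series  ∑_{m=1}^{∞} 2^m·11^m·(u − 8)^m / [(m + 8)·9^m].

The ratio of consecutive coefficients is [(m + 8)/((m+1) + 8)] · 2·11/9 → 22/9.
Convergence for |u − 8| · 22/9 < 1, i.e. |u − 8| < 9/22. So R = 9/22.
Endpoint u = 185/22: the terms are asymptotic to a nonzero constant times 1/m, so the series diverges by limit comparison with Σ 1/m.
Check u = 167/22: the terms alternate in sign and decrease monotonically to 0 in absolute value (size ~ c/m), so the alternating series test gives convergence.

[167/22, 185/22)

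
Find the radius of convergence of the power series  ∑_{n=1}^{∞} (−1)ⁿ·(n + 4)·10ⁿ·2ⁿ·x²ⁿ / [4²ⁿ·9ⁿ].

Apply the ratio test: |a_{n+1}| / |a_n| = [((n+1) + 4)/(n + 4)] · 10·2/(16·9), which tends to 5/36 as n → ∞.
Since the exponent of x increases by 2 each term, convergence requires |x|² < 36/5, hence R = 6√5/5.

R = 6√5/5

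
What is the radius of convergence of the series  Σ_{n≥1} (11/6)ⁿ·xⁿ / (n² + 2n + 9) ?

R = 6/11

Ratio test: |a_{n+1}/a_n| = [(n² + 2n + 9)/((n+1)² + 2(n+1) + 9)] · 11/6 → 11/6 as n → ∞.
Hence the series converges for |x| < 1/(11/6) = 6/11, so the radius of convergence is 6/11.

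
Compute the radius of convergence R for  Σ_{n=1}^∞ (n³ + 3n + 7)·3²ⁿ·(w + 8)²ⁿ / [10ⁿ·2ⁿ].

By the ratio test, |a_{n+1}/a_n| = [((n+1)³ + 3(n+1) + 7)/(n³ + 3n + 7)] · 9/(10·2) → 9/20.
Writing y = (w + 8)², the series in y has radius 20/9, so |w + 8| < √(20/9) and R = 2√5/3.

R = 2√5/3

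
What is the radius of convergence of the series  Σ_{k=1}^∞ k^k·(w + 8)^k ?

Root test: |a_k|^(1/k) = k → ∞.
Since the k-th root of |a_k| is unbounded, the series converges only at w = -8; R = 0.

R = 0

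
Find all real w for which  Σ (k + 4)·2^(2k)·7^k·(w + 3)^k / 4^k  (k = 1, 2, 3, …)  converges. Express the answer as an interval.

(-22/7, -20/7)

Ratio test: |a_{k+1}/a_k| = [((k+1) + 4)/(k + 4)] · 4·7/4 → 7 as k → ∞.
Thus R = 1/(7) = 1/7.
When w = -20/7, the terms have absolute value of order k, which does not tend to 0, so the series diverges by the divergence test.
Endpoint w = -22/7: the k-th term does not approach 0; divergence by the term test.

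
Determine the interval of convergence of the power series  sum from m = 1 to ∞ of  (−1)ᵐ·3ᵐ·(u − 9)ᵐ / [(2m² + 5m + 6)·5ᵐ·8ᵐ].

[-13/3, 67/3]

The ratio of consecutive coefficients is [(2m² + 5m + 6)/(2(m+1)² + 5(m+1) + 6)] · 3/(5·8) → 3/40.
Thus R = 1/(3/40) = 40/3.
When u = 67/3, absolute convergence follows by limit comparison with Σ 1/m².
When u = -13/3, the series is dominated by a constant times Σ 1/m², which converges (p = 2 > 1).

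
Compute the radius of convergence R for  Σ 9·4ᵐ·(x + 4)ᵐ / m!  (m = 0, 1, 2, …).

R = ∞

Ratio test: |a_{m+1}/a_m| = 9/9 · 4 · 1/(m+1) → 0 as m → ∞.
The ratio tends to 0 regardless of x, hence R = ∞.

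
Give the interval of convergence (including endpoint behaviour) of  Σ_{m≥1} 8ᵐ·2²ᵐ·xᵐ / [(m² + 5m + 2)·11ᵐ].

[-11/32, 11/32]

The ratio of consecutive coefficients is [(m² + 5m + 2)/((m+1)² + 5(m+1) + 2)] · 8·4/11 → 32/11.
The series converges when 32/11 · |x| < 1, giving R = 11/32.
When x = 11/32, absolute convergence follows by limit comparison with Σ 1/m².
At x = -11/32: absolute convergence follows by limit comparison with Σ 1/m².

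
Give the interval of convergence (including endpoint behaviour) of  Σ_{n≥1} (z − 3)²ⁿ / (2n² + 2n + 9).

[2, 4]

The ratio of consecutive coefficients is (2n² + 2n + 9)/(2(n+1)² + 2(n+1) + 9) → 1.
Writing y = (z − 3)², the series in y has radius 1, so |z − 3| < √(1) = 1 and R = 1.
Endpoint z = 4: the terms are on the order of 1/n², so the series converges absolutely by comparison with the p-series (p = 2 > 1).
When z = 2, the series is dominated by a constant times Σ 1/n², which converges (p = 2 > 1).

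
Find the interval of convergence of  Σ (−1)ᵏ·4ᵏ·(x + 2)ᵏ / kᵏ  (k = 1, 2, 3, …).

(−∞, ∞)

By the Cauchy root test, |a_k|^(1/k) = 4/k → 0.
The limit is 0 for every x, so R = ∞.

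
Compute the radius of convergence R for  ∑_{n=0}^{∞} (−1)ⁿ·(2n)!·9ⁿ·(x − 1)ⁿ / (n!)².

The ratio of consecutive coefficients is (2n+1)·(2n+2)/(n+1)² · 9 → 36.
Thus R = 1/(36) = 1/36.

R = 1/36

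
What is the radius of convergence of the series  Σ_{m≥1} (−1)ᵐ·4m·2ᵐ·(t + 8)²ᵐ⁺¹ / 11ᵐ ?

R = √22/2

By the ratio test, |a_{m+1}/a_m| = [4(m+1)/4m] · 2/11 → 2/11.
Successive powers of (t + 8) differ by 2, so the series converges when |t + 8|² · 2/11 < 1, i.e. |t + 8| < √(11/2). So R = √22/2.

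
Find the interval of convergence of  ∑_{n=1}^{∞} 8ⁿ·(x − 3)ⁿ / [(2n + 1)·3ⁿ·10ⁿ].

Apply the ratio test: |a_{n+1}| / |a_n| = [(2n + 1)/(2(n+1) + 1)] · 8/(3·10), which tends to 4/15 as n → ∞.
Convergence for |x − 3| · 4/15 < 1, i.e. |x − 3| < 15/4. So R = 15/4.
Check x = 27/4: the terms behave like c/n; limit comparison with the harmonic series gives divergence.
When x = -3/4, the terms alternate in sign and decrease monotonically to 0 in absolute value (size ~ c/n), so the alternating series test gives convergence.

[-3/4, 27/4)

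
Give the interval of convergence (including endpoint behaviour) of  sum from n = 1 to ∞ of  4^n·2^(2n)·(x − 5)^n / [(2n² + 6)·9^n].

Ratio test: |a_{n+1}/a_n| = [(2n² + 6)/(2(n+1)² + 6)] · 4·4/9 → 16/9 as n → ∞.
Hence the series converges for |x − 5| < 1/(16/9) = 9/16, so the radius of convergence is 9/16.
Endpoint x = 89/16: the series is dominated by a constant times Σ 1/n², which converges (p = 2 > 1).
When x = 71/16, absolute convergence follows by limit comparison with Σ 1/n².

[71/16, 89/16]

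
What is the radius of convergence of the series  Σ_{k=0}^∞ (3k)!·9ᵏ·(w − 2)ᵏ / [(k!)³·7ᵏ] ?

Ratio test: |a_{k+1}/a_k| = (3k+1)·(3k+2)·(3k+3)/(k+1)³ · 9/7 → 243/7 as k → ∞.
The series converges when 243/7 · |w − 2| < 1, giving R = 7/243.

R = 7/243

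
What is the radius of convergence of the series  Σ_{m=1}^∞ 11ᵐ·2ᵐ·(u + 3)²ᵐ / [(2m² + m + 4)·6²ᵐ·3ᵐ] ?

By the ratio test, |a_{m+1}/a_m| = [(2m² + m + 4)/(2(m+1)² + (m+1) + 4)] · 11·2/(36·3) → 11/54.
Since the exponent of (u + 3) increases by 2 each term, convergence requires |u + 3|² < 54/11, hence R = 3√66/11.

R = 3√66/11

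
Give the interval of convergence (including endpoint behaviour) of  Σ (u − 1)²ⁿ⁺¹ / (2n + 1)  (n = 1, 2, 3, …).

The ratio of consecutive coefficients is (2n + 1)/(2(n+1) + 1) → 1.
Writing y = (u − 1)², the series in y has radius 1, so |u − 1| < √(1) = 1 and R = 1.
Endpoint u = 2: the terms behave like c/n; limit comparison with the harmonic series gives divergence.
When u = 0, comparison with the harmonic series Σ 1/n shows the series diverges.

(0, 2)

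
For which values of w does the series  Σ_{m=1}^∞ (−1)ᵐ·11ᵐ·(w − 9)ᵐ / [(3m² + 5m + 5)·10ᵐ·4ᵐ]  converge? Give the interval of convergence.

[59/11, 139/11]

Apply the ratio test: |a_{m+1}| / |a_m| = [(3m² + 5m + 5)/(3(m+1)² + 5(m+1) + 5)] · 11/(10·4), which tends to 11/40 as m → ∞.
Thus R = 1/(11/40) = 40/11.
Check w = 139/11: the terms are on the order of 1/m², so the series converges absolutely by comparison with the p-series (p = 2 > 1).
At w = 59/11: absolute convergence follows by limit comparison with Σ 1/m².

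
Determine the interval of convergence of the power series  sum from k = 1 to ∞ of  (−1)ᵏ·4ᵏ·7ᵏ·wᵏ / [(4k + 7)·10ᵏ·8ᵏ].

By the ratio test, |a_{k+1}/a_k| = [(4k + 7)/(4(k+1) + 7)] · 4·7/(10·8) → 7/20.
The series converges when 7/20 · |w| < 1, giving R = 20/7.
Check w = 20/7: convergence follows from the alternating series test (terms decrease monotonically to 0).
Check w = -20/7: the terms are asymptotic to a nonzero constant times 1/k, so the series diverges by limit comparison with Σ 1/k.

(-20/7, 20/7]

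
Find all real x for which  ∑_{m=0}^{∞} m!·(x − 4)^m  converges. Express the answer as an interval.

By the ratio test, |a_{m+1}/a_m| = (m+1) → ∞.
The terms grow without bound for any (x − 4) ≠ 0, so R = 0 (convergence only at x = 4).

{4}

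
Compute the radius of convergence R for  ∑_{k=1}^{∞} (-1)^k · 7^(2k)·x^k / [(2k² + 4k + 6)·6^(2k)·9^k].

Ratio test: |a_{k+1}/a_k| = [(2k² + 4k + 6)/(2(k+1)² + 4(k+1) + 6)] · 49/(36·9) → 49/324 as k → ∞.
The series converges when 49/324 · |x| < 1, giving R = 324/49.

R = 324/49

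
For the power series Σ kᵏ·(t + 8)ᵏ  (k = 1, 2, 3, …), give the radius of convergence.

R = 0

By the Cauchy root test, |a_k|^(1/k) = k → ∞.
The root grows without bound, so R = 0 (convergence only at t = -8).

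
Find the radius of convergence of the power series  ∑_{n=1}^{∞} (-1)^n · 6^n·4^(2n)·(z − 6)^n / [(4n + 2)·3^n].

R = 1/32

Ratio test: |a_{n+1}/a_n| = [(4n + 2)/(4(n+1) + 2)] · 6·16/3 → 32 as n → ∞.
Convergence for |z − 6| · 32 < 1, i.e. |z − 6| < 1/32. So R = 1/32.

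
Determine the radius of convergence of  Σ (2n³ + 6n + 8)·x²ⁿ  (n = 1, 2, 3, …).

By the ratio test, |a_{n+1}/a_n| = (2(n+1)³ + 6(n+1) + 8)/(2n³ + 6n + 8) → 1.
Writing y = x², the series in y has radius 1, so |x| < √(1) = 1 and R = 1.

R = 1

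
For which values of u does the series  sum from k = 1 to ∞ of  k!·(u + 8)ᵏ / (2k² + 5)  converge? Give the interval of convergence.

Ratio test: |a_{k+1}/a_k| = (k+1) · (2k² + 5)/(2(k+1)² + 5) → ∞ as k → ∞.
The terms grow without bound for any (u + 8) ≠ 0, so R = 0 (convergence only at u = -8).

{-8}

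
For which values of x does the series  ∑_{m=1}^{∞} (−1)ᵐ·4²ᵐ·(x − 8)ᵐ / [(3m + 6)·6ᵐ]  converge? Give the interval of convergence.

(61/8, 67/8]

Ratio test: |a_{m+1}/a_m| = [(3m + 6)/(3(m+1) + 6)] · 16/6 → 8/3 as m → ∞.
Convergence for |x − 8| · 8/3 < 1, i.e. |x − 8| < 3/8. So R = 3/8.
Endpoint x = 67/8: convergence follows from the alternating series test (terms decrease monotonically to 0).
At x = 61/8: comparison with the harmonic series Σ 1/m shows the series diverges.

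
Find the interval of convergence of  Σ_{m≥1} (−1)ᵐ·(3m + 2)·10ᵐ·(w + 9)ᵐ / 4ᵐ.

(-47/5, -43/5)

Apply the ratio test: |a_{m+1}| / |a_m| = [(3(m+1) + 2)/(3m + 2)] · 10/4, which tends to 5/2 as m → ∞.
The series converges when 5/2 · |w + 9| < 1, giving R = 2/5.
Check w = -43/5: the terms have absolute value of order m, which does not tend to 0, so the series diverges by the divergence test.
Check w = -47/5: the terms do not tend to 0, so the series diverges.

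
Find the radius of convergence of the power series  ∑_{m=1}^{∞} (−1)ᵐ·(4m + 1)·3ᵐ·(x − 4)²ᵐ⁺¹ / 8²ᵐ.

R = 8√3/3

Ratio test: |a_{m+1}/a_m| = [(4(m+1) + 1)/(4m + 1)] · 3/64 → 3/64 as m → ∞.
Since the exponent of (x − 4) increases by 2 each term, convergence requires |x − 4|² < 64/3, hence R = 8√3/3.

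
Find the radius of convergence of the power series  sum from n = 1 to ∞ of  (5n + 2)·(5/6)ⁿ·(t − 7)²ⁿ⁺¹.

The ratio of consecutive coefficients is [(5(n+1) + 2)/(5n + 2)] · 5/6 → 5/6.
Writing y = (t − 7)², the series in y has radius 6/5, so |t − 7| < √(6/5) and R = √30/5.

R = √30/5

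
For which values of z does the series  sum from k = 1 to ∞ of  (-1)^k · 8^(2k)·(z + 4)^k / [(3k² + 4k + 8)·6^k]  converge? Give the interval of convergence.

[-131/32, -125/32]

Ratio test: |a_{k+1}/a_k| = [(3k² + 4k + 8)/(3(k+1)² + 4(k+1) + 8)] · 64/6 → 32/3 as k → ∞.
Hence the series converges for |z + 4| < 1/(32/3) = 3/32, so the radius of convergence is 3/32.
When z = -125/32, absolute convergence follows by limit comparison with Σ 1/k².
Check z = -131/32: the terms are on the order of 1/k², so the series converges absolutely by comparison with the p-series (p = 2 > 1).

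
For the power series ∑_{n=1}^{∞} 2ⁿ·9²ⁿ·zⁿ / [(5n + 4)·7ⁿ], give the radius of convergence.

By the ratio test, |a_{n+1}/a_n| = [(5n + 4)/(5(n+1) + 4)] · 2·81/7 → 162/7.
Hence the series converges for |z| < 1/(162/7) = 7/162, so the radius of convergence is 7/162.

R = 7/162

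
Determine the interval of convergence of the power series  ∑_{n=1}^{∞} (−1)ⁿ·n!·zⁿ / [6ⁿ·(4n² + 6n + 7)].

{0}

Ratio test: |a_{n+1}/a_n| = (n+1) · 1/6 · (4n² + 6n + 7)/(4(n+1)² + 6(n+1) + 7) → ∞ as n → ∞.
Since the ratio → ∞, the series diverges for every z ≠ 0, and R = 0.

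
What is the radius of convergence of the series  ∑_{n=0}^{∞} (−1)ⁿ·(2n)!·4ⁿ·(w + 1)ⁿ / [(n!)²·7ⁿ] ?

Apply the ratio test: |a_{n+1}| / |a_n| = (2n+1)·(2n+2)/(n+1)² · 4/7, which tends to 16/7 as n → ∞.
The series converges when 16/7 · |w + 1| < 1, giving R = 7/16.

R = 7/16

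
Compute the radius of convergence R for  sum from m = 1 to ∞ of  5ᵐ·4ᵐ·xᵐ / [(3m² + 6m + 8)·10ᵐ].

R = 1/2

By the ratio test, |a_{m+1}/a_m| = [(3m² + 6m + 8)/(3(m+1)² + 6(m+1) + 8)] · 5·4/10 → 2.
Hence the series converges for |x| < 1/(2) = 1/2, so the radius of convergence is 1/2.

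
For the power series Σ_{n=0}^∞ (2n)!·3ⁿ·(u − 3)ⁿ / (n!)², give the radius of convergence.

Apply the ratio test: |a_{n+1}| / |a_n| = (2n+1)·(2n+2)/(n+1)² · 3, which tends to 12 as n → ∞.
Convergence for |u − 3| · 12 < 1, i.e. |u − 3| < 1/12. So R = 1/12.

R = 1/12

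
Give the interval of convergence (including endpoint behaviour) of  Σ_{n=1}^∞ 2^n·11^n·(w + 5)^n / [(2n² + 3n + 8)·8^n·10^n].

By the ratio test, |a_{n+1}/a_n| = [(2n² + 3n + 8)/(2(n+1)² + 3(n+1) + 8)] · 2·11/(8·10) → 11/40.
Convergence for |w + 5| · 11/40 < 1, i.e. |w + 5| < 40/11. So R = 40/11.
At w = -15/11: the series is dominated by a constant times Σ 1/n², which converges (p = 2 > 1).
When w = -95/11, the series is dominated by a constant times Σ 1/n², which converges (p = 2 > 1).

[-95/11, -15/11]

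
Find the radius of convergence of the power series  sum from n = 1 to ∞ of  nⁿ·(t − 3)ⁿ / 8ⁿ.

R = 0

Applying the root test, |a_n|^(1/n) = n/8 → ∞.
The root grows without bound, so R = 0 (convergence only at t = 3).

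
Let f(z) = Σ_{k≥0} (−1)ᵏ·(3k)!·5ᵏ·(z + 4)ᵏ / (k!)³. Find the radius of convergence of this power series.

R = 1/135

Apply the ratio test: |a_{k+1}| / |a_k| = (3k+1)·(3k+2)·(3k+3)/(k+1)³ · 5, which tends to 135 as k → ∞.
Convergence for |z + 4| · 135 < 1, i.e. |z + 4| < 1/135. So R = 1/135.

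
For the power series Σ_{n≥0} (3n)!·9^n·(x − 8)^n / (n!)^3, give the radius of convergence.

By the ratio test, |a_{n+1}/a_n| = (3n+1)·(3n+2)·(3n+3)/(n+1)³ · 9 → 243.
Convergence for |x − 8| · 243 < 1, i.e. |x − 8| < 1/243. So R = 1/243.

R = 1/243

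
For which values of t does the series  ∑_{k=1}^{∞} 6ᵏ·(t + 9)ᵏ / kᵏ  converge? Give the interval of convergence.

Root test: |a_k|^(1/k) = 6/k → 0.
Since the k-th root of |a_k| tends to 0, the series converges for all real t; R = ∞.

(−∞, ∞)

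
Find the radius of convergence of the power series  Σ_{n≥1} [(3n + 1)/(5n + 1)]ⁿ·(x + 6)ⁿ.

R = 5/3

Applying the root test, |a_n|^(1/n) = (3n + 1)/(5n + 1) → 3/5.
Convergence for |x + 6| · 3/5 < 1, i.e. |x + 6| < 5/3. So R = 5/3.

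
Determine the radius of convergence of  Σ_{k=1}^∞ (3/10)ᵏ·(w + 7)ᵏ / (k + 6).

R = 10/3

The ratio of consecutive coefficients is [(k + 6)/((k+1) + 6)] · 3/10 → 3/10.
Hence the series converges for |w + 7| < 1/(3/10) = 10/3, so the radius of convergence is 10/3.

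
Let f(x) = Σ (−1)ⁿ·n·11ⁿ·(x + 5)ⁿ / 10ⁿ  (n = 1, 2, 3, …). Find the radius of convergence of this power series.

R = 10/11

The ratio of consecutive coefficients is [(n+1)/n] · 11/10 → 11/10.
Hence the series converges for |x + 5| < 1/(11/10) = 10/11, so the radius of convergence is 10/11.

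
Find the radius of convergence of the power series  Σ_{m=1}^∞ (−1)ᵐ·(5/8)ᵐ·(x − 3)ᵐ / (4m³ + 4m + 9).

R = 8/5

Ratio test: |a_{m+1}/a_m| = [(4m³ + 4m + 9)/(4(m+1)³ + 4(m+1) + 9)] · 5/8 → 5/8 as m → ∞.
The series converges when 5/8 · |x − 3| < 1, giving R = 8/5.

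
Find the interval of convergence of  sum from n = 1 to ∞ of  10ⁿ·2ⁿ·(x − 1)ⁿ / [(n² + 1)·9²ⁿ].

By the ratio test, |a_{n+1}/a_n| = [(n² + 1)/((n+1)² + 1)] · 10·2/81 → 20/81.
The series converges when 20/81 · |x − 1| < 1, giving R = 81/20.
At x = 101/20: absolute convergence follows by limit comparison with Σ 1/n².
Check x = -61/20: the terms are on the order of 1/n², so the series converges absolutely by comparison with the p-series (p = 2 > 1).

[-61/20, 101/20]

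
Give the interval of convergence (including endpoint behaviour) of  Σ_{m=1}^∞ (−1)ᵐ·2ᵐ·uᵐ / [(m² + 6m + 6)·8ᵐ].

Ratio test: |a_{m+1}/a_m| = [(m² + 6m + 6)/((m+1)² + 6(m+1) + 6)] · 2/8 → 1/4 as m → ∞.
The series converges when 1/4 · |u| < 1, giving R = 4.
Endpoint u = 4: the series is dominated by a constant times Σ 1/m², which converges (p = 2 > 1).
At u = -4: the series is dominated by a constant times Σ 1/m², which converges (p = 2 > 1).

[-4, 4]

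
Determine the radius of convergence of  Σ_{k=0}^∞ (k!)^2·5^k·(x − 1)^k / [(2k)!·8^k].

R = 32/5

Ratio test: |a_{k+1}/a_k| = (k+1)²/[(2k+1)·(2k+2)] · 5/8 → 5/32 as k → ∞.
The series converges when 5/32 · |x − 1| < 1, giving R = 32/5.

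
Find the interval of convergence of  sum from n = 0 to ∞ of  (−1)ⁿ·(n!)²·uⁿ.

{0}

Apply the ratio test: |a_{n+1}| / |a_n| = (n+1)², which tends to ∞ as n → ∞.
Since the ratio → ∞, the series diverges for every u ≠ 0, and R = 0.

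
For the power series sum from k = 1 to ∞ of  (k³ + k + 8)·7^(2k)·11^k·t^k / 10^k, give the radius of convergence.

R = 10/539

The ratio of consecutive coefficients is [((k+1)³ + (k+1) + 8)/(k³ + k + 8)] · 49·11/10 → 539/10.
Thus R = 1/(539/10) = 10/539.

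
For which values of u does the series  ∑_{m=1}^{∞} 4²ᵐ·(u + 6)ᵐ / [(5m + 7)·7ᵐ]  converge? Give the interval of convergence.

Ratio test: |a_{m+1}/a_m| = [(5m + 7)/(5(m+1) + 7)] · 16/7 → 16/7 as m → ∞.
Thus R = 1/(16/7) = 7/16.
At u = -89/16: comparison with the harmonic series Σ 1/m shows the series diverges.
Endpoint u = -103/16: an alternating series whose terms decrease to 0 in absolute value, so it converges by the Leibniz criterion.

[-103/16, -89/16)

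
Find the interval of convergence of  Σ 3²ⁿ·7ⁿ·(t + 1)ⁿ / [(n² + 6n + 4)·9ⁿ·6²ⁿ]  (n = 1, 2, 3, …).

The ratio of consecutive coefficients is [(n² + 6n + 4)/((n+1)² + 6(n+1) + 4)] · 9·7/(9·36) → 7/36.
Hence the series converges for |t + 1| < 1/(7/36) = 36/7, so the radius of convergence is 36/7.
Check t = 29/7: the series is dominated by a constant times Σ 1/n², which converges (p = 2 > 1).
At t = -43/7: absolute convergence follows by limit comparison with Σ 1/n².

[-43/7, 29/7]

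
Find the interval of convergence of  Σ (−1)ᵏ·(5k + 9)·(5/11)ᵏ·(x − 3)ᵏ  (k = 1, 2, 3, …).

(4/5, 26/5)

By the ratio test, |a_{k+1}/a_k| = [(5(k+1) + 9)/(5k + 9)] · 5/11 → 5/11.
Convergence for |x − 3| · 5/11 < 1, i.e. |x − 3| < 11/5. So R = 11/5.
At x = 26/5: the terms have absolute value of order k, which does not tend to 0, so the series diverges by the divergence test.
At x = 4/5: the terms do not tend to 0, so the series diverges.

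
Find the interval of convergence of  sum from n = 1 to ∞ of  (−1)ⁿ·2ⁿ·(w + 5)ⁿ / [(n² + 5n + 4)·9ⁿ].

Apply the ratio test: |a_{n+1}| / |a_n| = [(n² + 5n + 4)/((n+1)² + 5(n+1) + 4)] · 2/9, which tends to 2/9 as n → ∞.
Convergence for |w + 5| · 2/9 < 1, i.e. |w + 5| < 9/2. So R = 9/2.
Endpoint w = -1/2: the series is dominated by a constant times Σ 1/n², which converges (p = 2 > 1).
Endpoint w = -19/2: absolute convergence follows by limit comparison with Σ 1/n².

[-19/2, -1/2]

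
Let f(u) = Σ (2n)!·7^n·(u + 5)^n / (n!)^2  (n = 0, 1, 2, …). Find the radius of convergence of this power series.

Ratio test: |a_{n+1}/a_n| = (2n+1)·(2n+2)/(n+1)² · 7 → 28 as n → ∞.
Thus R = 1/(28) = 1/28.

R = 1/28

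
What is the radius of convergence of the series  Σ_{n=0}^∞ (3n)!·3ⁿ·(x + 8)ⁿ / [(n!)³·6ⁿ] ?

R = 2/27

By the ratio test, |a_{n+1}/a_n| = (3n+1)·(3n+2)·(3n+3)/(n+1)³ · 3/6 → 27/2.
The series converges when 27/2 · |x + 8| < 1, giving R = 2/27.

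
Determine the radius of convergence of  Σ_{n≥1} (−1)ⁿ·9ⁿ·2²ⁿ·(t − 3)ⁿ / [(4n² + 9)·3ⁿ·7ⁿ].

R = 7/12

By the ratio test, |a_{n+1}/a_n| = [(4n² + 9)/(4(n+1)² + 9)] · 9·4/(3·7) → 12/7.
The series converges when 12/7 · |t − 3| < 1, giving R = 7/12.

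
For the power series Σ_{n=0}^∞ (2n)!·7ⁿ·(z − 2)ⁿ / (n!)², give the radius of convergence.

R = 1/28

Ratio test: |a_{n+1}/a_n| = (2n+1)·(2n+2)/(n+1)² · 7 → 28 as n → ∞.
Thus R = 1/(28) = 1/28.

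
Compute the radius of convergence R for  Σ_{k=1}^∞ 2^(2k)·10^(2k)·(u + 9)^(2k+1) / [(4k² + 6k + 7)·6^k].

By the ratio test, |a_{k+1}/a_k| = [(4k² + 6k + 7)/(4(k+1)² + 6(k+1) + 7)] · 4·100/6 → 200/3.
Since the exponent of (u + 9) increases by 2 each term, convergence requires |u + 9|² < 3/200, hence R = √6/20.

R = √6/20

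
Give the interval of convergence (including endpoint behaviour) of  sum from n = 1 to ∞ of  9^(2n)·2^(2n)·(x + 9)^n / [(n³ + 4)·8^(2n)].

By the ratio test, |a_{n+1}/a_n| = [(n³ + 4)/((n+1)³ + 4)] · 81·4/64 → 81/16.
Hence the series converges for |x + 9| < 1/(81/16) = 16/81, so the radius of convergence is 16/81.
When x = -713/81, the series is dominated by a constant times Σ 1/n³, which converges (p = 3 > 1).
Check x = -745/81: the terms are on the order of 1/n³, so the series converges absolutely by comparison with the p-series (p = 3 > 1).

[-745/81, -713/81]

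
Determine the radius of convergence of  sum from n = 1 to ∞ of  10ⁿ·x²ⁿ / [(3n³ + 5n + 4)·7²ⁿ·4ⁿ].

R = 7√10/5

Ratio test: |a_{n+1}/a_n| = [(3n³ + 5n + 4)/(3(n+1)³ + 5(n+1) + 4)] · 10/(49·4) → 5/98 as n → ∞.
Successive powers of x differ by 2, so the series converges when |x|² · 5/98 < 1, i.e. |x| < √(98/5). So R = 7√10/5.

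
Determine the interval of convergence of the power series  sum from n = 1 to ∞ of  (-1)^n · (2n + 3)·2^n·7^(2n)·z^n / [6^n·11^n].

Apply the ratio test: |a_{n+1}| / |a_n| = [(2(n+1) + 3)/(2n + 3)] · 2·49/(6·11), which tends to 49/33 as n → ∞.
The series converges when 49/33 · |z| < 1, giving R = 33/49.
When z = 33/49, the terms do not tend to 0, so the series diverges.
When z = -33/49, the terms have absolute value of order n, which does not tend to 0, so the series diverges by the divergence test.

(-33/49, 33/49)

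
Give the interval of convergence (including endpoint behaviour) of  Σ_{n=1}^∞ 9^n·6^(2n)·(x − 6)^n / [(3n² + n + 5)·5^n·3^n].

By the ratio test, |a_{n+1}/a_n| = [(3n² + n + 5)/(3(n+1)² + (n+1) + 5)] · 9·36/(5·3) → 108/5.
Convergence for |x − 6| · 108/5 < 1, i.e. |x − 6| < 5/108. So R = 5/108.
Endpoint x = 653/108: absolute convergence follows by limit comparison with Σ 1/n².
At x = 643/108: the terms are on the order of 1/n², so the series converges absolutely by comparison with the p-series (p = 2 > 1).

[643/108, 653/108]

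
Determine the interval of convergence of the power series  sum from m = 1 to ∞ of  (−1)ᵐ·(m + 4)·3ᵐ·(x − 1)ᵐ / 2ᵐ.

Apply the ratio test: |a_{m+1}| / |a_m| = [((m+1) + 4)/(m + 4)] · 3/2, which tends to 3/2 as m → ∞.
Convergence for |x − 1| · 3/2 < 1, i.e. |x − 1| < 2/3. So R = 2/3.
When x = 5/3, the m-th term does not approach 0; divergence by the term test.
Endpoint x = 1/3: the terms have absolute value of order m, which does not tend to 0, so the series diverges by the divergence test.

(1/3, 5/3)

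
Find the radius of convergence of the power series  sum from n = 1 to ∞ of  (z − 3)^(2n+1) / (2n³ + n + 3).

Ratio test: |a_{n+1}/a_n| = (2n³ + n + 3)/(2(n+1)³ + (n+1) + 3) → 1 as n → ∞.
Since the exponent of (z − 3) increases by 2 each term, convergence requires |z − 3|² < 1, hence R = 1.

R = 1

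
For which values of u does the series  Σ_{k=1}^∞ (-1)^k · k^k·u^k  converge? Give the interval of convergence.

Applying the root test, |a_k|^(1/k) = k → ∞.
Since the k-th root of |a_k| is unbounded, the series converges only at u = 0; R = 0.

{0}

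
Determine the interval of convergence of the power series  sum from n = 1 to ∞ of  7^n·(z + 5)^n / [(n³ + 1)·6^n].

[-41/7, -29/7]

Apply the ratio test: |a_{n+1}| / |a_n| = [(n³ + 1)/((n+1)³ + 1)] · 7/6, which tends to 7/6 as n → ∞.
The series converges when 7/6 · |z + 5| < 1, giving R = 6/7.
Endpoint z = -29/7: the terms are on the order of 1/n³, so the series converges absolutely by comparison with the p-series (p = 3 > 1).
Check z = -41/7: the terms are on the order of 1/n³, so the series converges absolutely by comparison with the p-series (p = 3 > 1).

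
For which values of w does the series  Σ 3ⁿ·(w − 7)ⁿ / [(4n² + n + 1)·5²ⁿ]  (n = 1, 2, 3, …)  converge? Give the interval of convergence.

[-4/3, 46/3]

By the ratio test, |a_{n+1}/a_n| = [(4n² + n + 1)/(4(n+1)² + (n+1) + 1)] · 3/25 → 3/25.
The series converges when 3/25 · |w − 7| < 1, giving R = 25/3.
Check w = 46/3: absolute convergence follows by limit comparison with Σ 1/n².
Check w = -4/3: absolute convergence follows by limit comparison with Σ 1/n².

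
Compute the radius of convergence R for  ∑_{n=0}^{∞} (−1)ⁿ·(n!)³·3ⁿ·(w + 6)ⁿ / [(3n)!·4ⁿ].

R = 36

The ratio of consecutive coefficients is (n+1)³/[(3n+1)·(3n+2)·(3n+3)] · 3/4 → 1/36.
Thus R = 1/(1/36) = 36.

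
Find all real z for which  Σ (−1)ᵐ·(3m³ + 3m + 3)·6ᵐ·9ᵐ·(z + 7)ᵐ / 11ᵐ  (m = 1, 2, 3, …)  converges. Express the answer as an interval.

(-389/54, -367/54)

The ratio of consecutive coefficients is [(3(m+1)³ + 3(m+1) + 3)/(3m³ + 3m + 3)] · 6·9/11 → 54/11.
Hence the series converges for |z + 7| < 1/(54/11) = 11/54, so the radius of convergence is 11/54.
Endpoint z = -367/54: the m-th term does not approach 0; divergence by the term test.
Check z = -389/54: the terms have absolute value of order m³, which does not tend to 0, so the series diverges by the divergence test.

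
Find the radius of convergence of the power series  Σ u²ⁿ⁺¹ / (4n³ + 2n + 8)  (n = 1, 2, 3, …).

R = 1

By the ratio test, |a_{n+1}/a_n| = (4n³ + 2n + 8)/(4(n+1)³ + 2(n+1) + 8) → 1.
Since the exponent of u increases by 2 each term, convergence requires |u|² < 1, hence R = 1.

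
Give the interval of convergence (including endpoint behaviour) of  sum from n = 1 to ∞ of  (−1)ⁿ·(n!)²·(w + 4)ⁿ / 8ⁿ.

{-4}

Apply the ratio test: |a_{n+1}| / |a_n| = (n+1)² · 1/8, which tends to ∞ as n → ∞.
Since the ratio → ∞, the series diverges for every w ≠ -4, and R = 0.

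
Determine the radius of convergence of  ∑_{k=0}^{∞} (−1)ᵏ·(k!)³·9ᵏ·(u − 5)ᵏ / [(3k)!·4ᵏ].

By the ratio test, |a_{k+1}/a_k| = (k+1)³/[(3k+1)·(3k+2)·(3k+3)] · 9/4 → 1/12.
Hence the series converges for |u − 5| < 1/(1/12) = 12, so the radius of convergence is 12.

R = 12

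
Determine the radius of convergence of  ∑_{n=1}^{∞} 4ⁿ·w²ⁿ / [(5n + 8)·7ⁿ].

The ratio of consecutive coefficients is [(5n + 8)/(5(n+1) + 8)] · 4/7 → 4/7.
Writing y = w², the series in y has radius 7/4, so |w| < √(7/4) and R = √7/2.

R = √7/2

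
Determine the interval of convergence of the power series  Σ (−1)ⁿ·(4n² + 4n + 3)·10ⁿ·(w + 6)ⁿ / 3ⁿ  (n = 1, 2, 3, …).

Apply the ratio test: |a_{n+1}| / |a_n| = [(4(n+1)² + 4(n+1) + 3)/(4n² + 4n + 3)] · 10/3, which tends to 10/3 as n → ∞.
Thus R = 1/(10/3) = 3/10.
At w = -57/10: the terms do not tend to 0, so the series diverges.
Endpoint w = -63/10: the terms have absolute value of order n², which does not tend to 0, so the series diverges by the divergence test.

(-63/10, -57/10)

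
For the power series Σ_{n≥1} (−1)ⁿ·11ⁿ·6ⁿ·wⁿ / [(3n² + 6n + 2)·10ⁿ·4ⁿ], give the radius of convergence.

By the ratio test, |a_{n+1}/a_n| = [(3n² + 6n + 2)/(3(n+1)² + 6(n+1) + 2)] · 11·6/(10·4) → 33/20.
Thus R = 1/(33/20) = 20/33.

R = 20/33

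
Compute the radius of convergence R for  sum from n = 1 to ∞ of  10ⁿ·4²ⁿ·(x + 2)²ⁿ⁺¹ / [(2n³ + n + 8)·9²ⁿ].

R = 9√10/40

The ratio of consecutive coefficients is [(2n³ + n + 8)/(2(n+1)³ + (n+1) + 8)] · 10·16/81 → 160/81.
Successive powers of (x + 2) differ by 2, so the series converges when |x + 2|² · 160/81 < 1, i.e. |x + 2| < √(81/160). So R = 9√10/40.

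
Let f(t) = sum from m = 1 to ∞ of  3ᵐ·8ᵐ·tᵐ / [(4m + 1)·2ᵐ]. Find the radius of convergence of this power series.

R = 1/12

By the ratio test, |a_{m+1}/a_m| = [(4m + 1)/(4(m+1) + 1)] · 3·8/2 → 12.
Convergence for |t| · 12 < 1, i.e. |t| < 1/12. So R = 1/12.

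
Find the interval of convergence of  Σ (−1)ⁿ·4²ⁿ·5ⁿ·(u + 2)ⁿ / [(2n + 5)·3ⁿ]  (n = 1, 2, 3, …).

By the ratio test, |a_{n+1}/a_n| = [(2n + 5)/(2(n+1) + 5)] · 16·5/3 → 80/3.
Hence the series converges for |u + 2| < 1/(80/3) = 3/80, so the radius of convergence is 3/80.
When u = -157/80, convergence follows from the alternating series test (terms decrease monotonically to 0).
At u = -163/80: the terms behave like c/n; limit comparison with the harmonic series gives divergence.

(-163/80, -157/80]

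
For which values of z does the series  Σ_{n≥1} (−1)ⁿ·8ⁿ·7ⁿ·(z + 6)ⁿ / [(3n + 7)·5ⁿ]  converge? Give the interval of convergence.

(-341/56, -331/56]

Apply the ratio test: |a_{n+1}| / |a_n| = [(3n + 7)/(3(n+1) + 7)] · 8·7/5, which tends to 56/5 as n → ∞.
Convergence for |z + 6| · 56/5 < 1, i.e. |z + 6| < 5/56. So R = 5/56.
Endpoint z = -331/56: convergence follows from the alternating series test (terms decrease monotonically to 0).
When z = -341/56, the terms behave like c/n; limit comparison with the harmonic series gives divergence.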